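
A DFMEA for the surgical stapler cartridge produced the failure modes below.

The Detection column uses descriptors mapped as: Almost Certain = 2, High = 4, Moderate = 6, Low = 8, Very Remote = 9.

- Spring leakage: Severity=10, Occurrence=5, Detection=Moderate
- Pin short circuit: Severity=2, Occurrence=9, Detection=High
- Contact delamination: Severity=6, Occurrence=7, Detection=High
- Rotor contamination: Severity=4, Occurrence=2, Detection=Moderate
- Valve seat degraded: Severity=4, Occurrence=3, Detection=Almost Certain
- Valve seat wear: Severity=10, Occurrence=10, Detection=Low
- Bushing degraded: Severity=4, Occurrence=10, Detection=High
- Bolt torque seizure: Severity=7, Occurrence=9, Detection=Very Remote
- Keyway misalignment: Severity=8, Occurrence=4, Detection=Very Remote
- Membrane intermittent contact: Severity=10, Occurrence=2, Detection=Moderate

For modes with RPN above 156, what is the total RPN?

2283

RPN = Severity × Occurrence × Detection:
  Spring leakage: 10 × 5 × 6 = 300
  Pin short circuit: 2 × 9 × 4 = 72
  Contact delamination: 6 × 7 × 4 = 168
  Rotor contamination: 4 × 2 × 6 = 48
  Valve seat degraded: 4 × 3 × 2 = 24
  Valve seat wear: 10 × 10 × 8 = 800
  Bushing degraded: 4 × 10 × 4 = 160
  Bolt torque seizure: 7 × 9 × 9 = 567
  Keyway misalignment: 8 × 4 × 9 = 288
  Membrane intermittent contact: 10 × 2 × 6 = 120
RPN > 156: Spring leakage (300), Contact delamination (168), Valve seat wear (800), Bushing degraded (160), Bolt torque seizure (567), Keyway misalignment (288).
Sum: 300 + 168 + 800 + 160 + 567 + 288 = 2283.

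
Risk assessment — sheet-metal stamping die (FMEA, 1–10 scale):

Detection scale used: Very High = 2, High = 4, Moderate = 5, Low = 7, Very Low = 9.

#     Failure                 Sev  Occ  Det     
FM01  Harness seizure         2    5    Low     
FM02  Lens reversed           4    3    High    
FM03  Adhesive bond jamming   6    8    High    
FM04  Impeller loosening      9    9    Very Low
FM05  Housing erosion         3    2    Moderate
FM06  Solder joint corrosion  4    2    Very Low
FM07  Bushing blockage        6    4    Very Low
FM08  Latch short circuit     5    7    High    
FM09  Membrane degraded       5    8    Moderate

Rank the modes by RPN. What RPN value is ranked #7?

70

RPN = Severity × Occurrence × Detection:
  FM01: 2 × 5 × 7 = 70
  FM02: 4 × 3 × 4 = 48
  FM03: 6 × 8 × 4 = 192
  FM04: 9 × 9 × 9 = 729
  FM05: 3 × 2 × 5 = 30
  FM06: 4 × 2 × 9 = 72
  FM07: 6 × 4 × 9 = 216
  FM08: 5 × 7 × 4 = 140
  FM09: 5 × 8 × 5 = 200
Sorted descending: 729, 216, 200, 192, 140, 72, 70, 48, 30.
The seventh-highest RPN is 70 (FM01).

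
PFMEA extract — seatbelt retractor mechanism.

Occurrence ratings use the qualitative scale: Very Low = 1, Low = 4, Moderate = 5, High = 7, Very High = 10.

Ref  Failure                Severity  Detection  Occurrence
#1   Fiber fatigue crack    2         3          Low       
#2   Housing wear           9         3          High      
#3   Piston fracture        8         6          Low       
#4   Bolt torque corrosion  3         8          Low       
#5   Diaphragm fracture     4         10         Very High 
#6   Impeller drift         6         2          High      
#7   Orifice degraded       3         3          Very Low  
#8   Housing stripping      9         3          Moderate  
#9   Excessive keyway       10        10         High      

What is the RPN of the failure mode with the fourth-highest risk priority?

189

RPN = Severity × Occurrence × Detection:
  #1: 2 × 4 × 3 = 24
  #2: 9 × 7 × 3 = 189
  #3: 8 × 4 × 6 = 192
  #4: 3 × 4 × 8 = 96
  #5: 4 × 10 × 10 = 400
  #6: 6 × 7 × 2 = 84
  #7: 3 × 1 × 3 = 9
  #8: 9 × 5 × 3 = 135
  #9: 10 × 7 × 10 = 700
Sorted descending: 700, 400, 192, 189, 135, 96, 84, 24, 9.
The fourth-highest RPN is 189 (#2).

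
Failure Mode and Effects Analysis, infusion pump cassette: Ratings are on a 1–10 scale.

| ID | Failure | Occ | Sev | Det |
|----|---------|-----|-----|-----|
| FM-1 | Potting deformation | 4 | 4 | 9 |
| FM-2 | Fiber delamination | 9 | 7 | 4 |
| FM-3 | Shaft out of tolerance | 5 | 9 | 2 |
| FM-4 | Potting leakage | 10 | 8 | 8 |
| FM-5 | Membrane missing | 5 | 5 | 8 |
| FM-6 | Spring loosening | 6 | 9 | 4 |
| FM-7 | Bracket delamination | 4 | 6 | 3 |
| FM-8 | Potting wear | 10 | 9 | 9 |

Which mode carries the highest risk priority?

FM-8

RPN = Severity × Occurrence × Detection:
  FM-1: 4 × 4 × 9 = 144
  FM-2: 7 × 9 × 4 = 252
  FM-3: 9 × 5 × 2 = 90
  FM-4: 8 × 10 × 8 = 640
  FM-5: 5 × 5 × 8 = 200
  FM-6: 9 × 6 × 4 = 216
  FM-7: 6 × 4 × 3 = 72
  FM-8: 9 × 10 × 9 = 810
Highest RPN is 810 → FM-8.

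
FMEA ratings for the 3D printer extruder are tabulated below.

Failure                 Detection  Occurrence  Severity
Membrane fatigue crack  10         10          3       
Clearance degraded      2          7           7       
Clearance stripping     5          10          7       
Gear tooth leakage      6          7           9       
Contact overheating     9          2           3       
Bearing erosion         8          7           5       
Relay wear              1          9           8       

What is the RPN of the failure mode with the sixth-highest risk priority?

RPN = Severity × Occurrence × Detection:
  Membrane fatigue crack: 3 × 10 × 10 = 300
  Clearance degraded: 7 × 7 × 2 = 98
  Clearance stripping: 7 × 10 × 5 = 350
  Gear tooth leakage: 9 × 7 × 6 = 378
  Contact overheating: 3 × 2 × 9 = 54
  Bearing erosion: 5 × 7 × 8 = 280
  Relay wear: 8 × 9 × 1 = 72
Sorted descending: 378, 350, 300, 280, 98, 72, 54.
The sixth-highest RPN is 72 (Relay wear).

72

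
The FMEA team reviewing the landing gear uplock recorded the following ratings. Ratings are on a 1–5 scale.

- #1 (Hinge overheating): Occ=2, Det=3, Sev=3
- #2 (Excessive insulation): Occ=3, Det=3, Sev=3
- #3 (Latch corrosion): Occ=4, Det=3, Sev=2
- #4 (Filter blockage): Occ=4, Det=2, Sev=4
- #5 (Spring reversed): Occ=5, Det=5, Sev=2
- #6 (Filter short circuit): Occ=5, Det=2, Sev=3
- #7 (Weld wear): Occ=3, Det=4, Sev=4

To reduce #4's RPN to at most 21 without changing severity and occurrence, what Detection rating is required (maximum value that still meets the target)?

#4: S=4, O=4, D=2 → current RPN = 32.
Fixed product = 16. Need 16 × D ≤ 21, so D ≤ 21/16 = 1.31.
Maximum integer Detection rating = 1 (gives RPN 16; D=2 would give 32 > 21).

1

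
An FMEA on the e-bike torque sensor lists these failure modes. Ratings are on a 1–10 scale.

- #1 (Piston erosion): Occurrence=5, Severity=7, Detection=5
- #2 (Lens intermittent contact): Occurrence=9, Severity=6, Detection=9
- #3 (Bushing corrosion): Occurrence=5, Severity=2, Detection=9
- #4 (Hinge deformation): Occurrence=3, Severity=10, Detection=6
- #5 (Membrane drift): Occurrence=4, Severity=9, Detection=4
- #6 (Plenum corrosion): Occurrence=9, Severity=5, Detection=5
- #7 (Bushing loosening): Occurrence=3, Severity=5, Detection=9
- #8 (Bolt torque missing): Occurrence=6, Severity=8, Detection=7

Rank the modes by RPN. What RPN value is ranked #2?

RPN = Severity × Occurrence × Detection:
  #1: 7 × 5 × 5 = 175
  #2: 6 × 9 × 9 = 486
  #3: 2 × 5 × 9 = 90
  #4: 10 × 3 × 6 = 180
  #5: 9 × 4 × 4 = 144
  #6: 5 × 9 × 5 = 225
  #7: 5 × 3 × 9 = 135
  #8: 8 × 6 × 7 = 336
Sorted descending: 486, 336, 225, 180, 175, 144, 135, 90.
The second-highest RPN is 336 (#8).

336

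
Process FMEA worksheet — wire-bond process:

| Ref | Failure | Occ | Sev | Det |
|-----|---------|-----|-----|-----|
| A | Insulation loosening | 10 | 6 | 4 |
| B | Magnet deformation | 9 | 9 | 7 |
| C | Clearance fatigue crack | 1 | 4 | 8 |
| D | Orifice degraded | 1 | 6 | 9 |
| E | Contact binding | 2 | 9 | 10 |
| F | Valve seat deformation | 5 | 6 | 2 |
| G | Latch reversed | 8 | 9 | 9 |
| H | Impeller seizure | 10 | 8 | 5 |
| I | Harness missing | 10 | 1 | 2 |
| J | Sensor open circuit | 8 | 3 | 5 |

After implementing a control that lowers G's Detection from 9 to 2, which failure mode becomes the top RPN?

RPN = Severity × Occurrence × Detection:
  A: 6 × 10 × 4 = 240
  B: 9 × 9 × 7 = 567
  C: 4 × 1 × 8 = 32
  D: 6 × 1 × 9 = 54
  E: 9 × 2 × 10 = 180
  F: 6 × 5 × 2 = 60
  G: 9 × 8 × 9 = 648
  H: 8 × 10 × 5 = 400
  I: 1 × 10 × 2 = 20
  J: 3 × 8 × 5 = 120
After action: G → 9 × 8 × 2 = 144.
Revised RPNs: B=567, H=400, A=240, E=180, G=144, J=120, F=60, D=54, C=32, I=20.
Highest is now B (567).

B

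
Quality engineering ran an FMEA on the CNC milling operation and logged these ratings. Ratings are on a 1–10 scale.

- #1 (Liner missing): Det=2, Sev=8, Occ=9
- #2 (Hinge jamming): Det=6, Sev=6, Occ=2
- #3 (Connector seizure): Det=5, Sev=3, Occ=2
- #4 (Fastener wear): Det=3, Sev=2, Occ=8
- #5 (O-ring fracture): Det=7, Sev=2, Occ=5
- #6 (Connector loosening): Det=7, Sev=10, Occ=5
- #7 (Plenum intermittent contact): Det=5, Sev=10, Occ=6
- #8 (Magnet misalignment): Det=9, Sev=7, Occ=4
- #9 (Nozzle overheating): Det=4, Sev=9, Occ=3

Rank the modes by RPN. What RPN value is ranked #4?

RPN = Severity × Occurrence × Detection:
  #1: 8 × 9 × 2 = 144
  #2: 6 × 2 × 6 = 72
  #3: 3 × 2 × 5 = 30
  #4: 2 × 8 × 3 = 48
  #5: 2 × 5 × 7 = 70
  #6: 10 × 5 × 7 = 350
  #7: 10 × 6 × 5 = 300
  #8: 7 × 4 × 9 = 252
  #9: 9 × 3 × 4 = 108
Sorted descending: 350, 300, 252, 144, 108, 72, 70, 48, 30.
The fourth-highest RPN is 144 (#1).

144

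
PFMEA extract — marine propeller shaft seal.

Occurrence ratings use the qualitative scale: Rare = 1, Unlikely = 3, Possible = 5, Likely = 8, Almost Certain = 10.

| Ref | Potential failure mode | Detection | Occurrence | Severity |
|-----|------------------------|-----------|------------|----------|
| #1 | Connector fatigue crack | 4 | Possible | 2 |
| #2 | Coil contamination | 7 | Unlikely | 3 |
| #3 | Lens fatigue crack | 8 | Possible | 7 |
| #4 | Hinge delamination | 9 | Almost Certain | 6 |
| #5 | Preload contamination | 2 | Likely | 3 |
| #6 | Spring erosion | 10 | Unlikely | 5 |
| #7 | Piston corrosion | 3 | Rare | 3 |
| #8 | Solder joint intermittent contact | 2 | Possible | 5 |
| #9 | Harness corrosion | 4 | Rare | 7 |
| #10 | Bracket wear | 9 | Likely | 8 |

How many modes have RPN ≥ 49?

6

RPN = Severity × Occurrence × Detection:
  #1: 2 × 5 × 4 = 40
  #2: 3 × 3 × 7 = 63
  #3: 7 × 5 × 8 = 280
  #4: 6 × 10 × 9 = 540
  #5: 3 × 8 × 2 = 48
  #6: 5 × 3 × 10 = 150
  #7: 3 × 1 × 3 = 9
  #8: 5 × 5 × 2 = 50
  #9: 7 × 1 × 4 = 28
  #10: 8 × 8 × 9 = 576
Modes with RPN ≥ 49: #2 (63), #3 (280), #4 (540), #6 (150), #8 (50), #10 (576) → 6.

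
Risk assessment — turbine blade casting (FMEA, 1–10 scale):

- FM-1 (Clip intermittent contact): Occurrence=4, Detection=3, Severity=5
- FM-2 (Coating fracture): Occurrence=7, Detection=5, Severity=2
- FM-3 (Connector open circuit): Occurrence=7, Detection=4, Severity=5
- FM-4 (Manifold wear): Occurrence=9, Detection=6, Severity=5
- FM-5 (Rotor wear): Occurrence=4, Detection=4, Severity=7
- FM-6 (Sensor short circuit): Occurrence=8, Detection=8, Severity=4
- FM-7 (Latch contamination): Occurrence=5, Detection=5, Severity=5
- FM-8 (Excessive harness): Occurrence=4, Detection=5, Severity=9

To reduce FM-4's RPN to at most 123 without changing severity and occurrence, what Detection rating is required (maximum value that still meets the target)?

2

FM-4: S=5, O=9, D=6 → current RPN = 270.
Fixed product = 45. Need 45 × D ≤ 123, so D ≤ 123/45 = 2.73.
Maximum integer Detection rating = 2 (gives RPN 90; D=3 would give 135 > 123).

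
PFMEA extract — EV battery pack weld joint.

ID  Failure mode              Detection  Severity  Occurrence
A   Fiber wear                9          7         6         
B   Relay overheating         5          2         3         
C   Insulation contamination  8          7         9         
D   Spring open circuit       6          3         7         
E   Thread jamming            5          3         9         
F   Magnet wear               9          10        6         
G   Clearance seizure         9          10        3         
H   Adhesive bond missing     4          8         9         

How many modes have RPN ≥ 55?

RPN = Severity × Occurrence × Detection:
  A: 7 × 6 × 9 = 378
  B: 2 × 3 × 5 = 30
  C: 7 × 9 × 8 = 504
  D: 3 × 7 × 6 = 126
  E: 3 × 9 × 5 = 135
  F: 10 × 6 × 9 = 540
  G: 10 × 3 × 9 = 270
  H: 8 × 9 × 4 = 288
Modes with RPN ≥ 55: A (378), C (504), D (126), E (135), F (540), G (270), H (288) → 7.

7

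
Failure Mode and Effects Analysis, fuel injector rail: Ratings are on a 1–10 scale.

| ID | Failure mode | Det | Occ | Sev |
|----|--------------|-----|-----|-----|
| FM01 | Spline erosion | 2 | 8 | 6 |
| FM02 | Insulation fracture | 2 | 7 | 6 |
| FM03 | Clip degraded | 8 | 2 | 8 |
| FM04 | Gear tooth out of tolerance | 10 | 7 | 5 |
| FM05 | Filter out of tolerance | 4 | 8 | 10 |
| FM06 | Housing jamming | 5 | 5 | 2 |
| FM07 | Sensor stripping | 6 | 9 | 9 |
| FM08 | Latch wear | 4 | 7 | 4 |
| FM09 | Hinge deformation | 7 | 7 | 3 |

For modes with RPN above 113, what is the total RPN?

1431

RPN = Severity × Occurrence × Detection:
  FM01: 6 × 8 × 2 = 96
  FM02: 6 × 7 × 2 = 84
  FM03: 8 × 2 × 8 = 128
  FM04: 5 × 7 × 10 = 350
  FM05: 10 × 8 × 4 = 320
  FM06: 2 × 5 × 5 = 50
  FM07: 9 × 9 × 6 = 486
  FM08: 4 × 7 × 4 = 112
  FM09: 3 × 7 × 7 = 147
RPN > 113: FM03 (128), FM04 (350), FM05 (320), FM07 (486), FM09 (147).
Sum: 128 + 350 + 320 + 486 + 147 = 1431.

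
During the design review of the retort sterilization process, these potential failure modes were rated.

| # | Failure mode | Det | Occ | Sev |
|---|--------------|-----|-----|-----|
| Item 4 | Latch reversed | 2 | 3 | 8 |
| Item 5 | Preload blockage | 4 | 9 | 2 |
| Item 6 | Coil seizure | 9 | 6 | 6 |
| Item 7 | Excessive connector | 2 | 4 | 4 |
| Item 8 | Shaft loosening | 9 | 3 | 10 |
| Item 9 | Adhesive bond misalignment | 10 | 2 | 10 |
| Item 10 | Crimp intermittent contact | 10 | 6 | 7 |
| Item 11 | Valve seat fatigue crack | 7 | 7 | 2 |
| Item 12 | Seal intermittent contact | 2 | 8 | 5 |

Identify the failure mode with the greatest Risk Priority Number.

RPN = Severity × Occurrence × Detection:
  Item 4: 8 × 3 × 2 = 48
  Item 5: 2 × 9 × 4 = 72
  Item 6: 6 × 6 × 9 = 324
  Item 7: 4 × 4 × 2 = 32
  Item 8: 10 × 3 × 9 = 270
  Item 9: 10 × 2 × 10 = 200
  Item 10: 7 × 6 × 10 = 420
  Item 11: 2 × 7 × 7 = 98
  Item 12: 5 × 8 × 2 = 80
Highest RPN is 420 → Item 10.

Item 10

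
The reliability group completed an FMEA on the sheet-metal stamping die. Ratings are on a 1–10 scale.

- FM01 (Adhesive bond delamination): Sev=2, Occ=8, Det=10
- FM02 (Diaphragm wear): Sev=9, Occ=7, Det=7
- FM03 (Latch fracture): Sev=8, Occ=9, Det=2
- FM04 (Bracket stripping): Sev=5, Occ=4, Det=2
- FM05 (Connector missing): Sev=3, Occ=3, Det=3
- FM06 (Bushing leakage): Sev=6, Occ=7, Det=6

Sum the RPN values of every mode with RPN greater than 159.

853

RPN = Severity × Occurrence × Detection:
  FM01: 2 × 8 × 10 = 160
  FM02: 9 × 7 × 7 = 441
  FM03: 8 × 9 × 2 = 144
  FM04: 5 × 4 × 2 = 40
  FM05: 3 × 3 × 3 = 27
  FM06: 6 × 7 × 6 = 252
RPN > 159: FM01 (160), FM02 (441), FM06 (252).
Sum: 160 + 441 + 252 = 853.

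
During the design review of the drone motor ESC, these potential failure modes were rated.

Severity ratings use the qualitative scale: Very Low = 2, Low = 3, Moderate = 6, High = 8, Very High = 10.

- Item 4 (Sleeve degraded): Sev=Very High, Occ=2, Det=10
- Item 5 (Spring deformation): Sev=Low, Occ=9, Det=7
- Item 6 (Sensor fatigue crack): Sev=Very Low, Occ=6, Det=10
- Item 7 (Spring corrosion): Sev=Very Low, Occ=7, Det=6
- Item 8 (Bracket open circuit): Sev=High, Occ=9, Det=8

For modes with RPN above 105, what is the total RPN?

1085

RPN = Severity × Occurrence × Detection:
  Item 4: 10 × 2 × 10 = 200
  Item 5: 3 × 9 × 7 = 189
  Item 6: 2 × 6 × 10 = 120
  Item 7: 2 × 7 × 6 = 84
  Item 8: 8 × 9 × 8 = 576
RPN > 105: Item 4 (200), Item 5 (189), Item 6 (120), Item 8 (576).
Sum: 200 + 189 + 120 + 576 = 1085.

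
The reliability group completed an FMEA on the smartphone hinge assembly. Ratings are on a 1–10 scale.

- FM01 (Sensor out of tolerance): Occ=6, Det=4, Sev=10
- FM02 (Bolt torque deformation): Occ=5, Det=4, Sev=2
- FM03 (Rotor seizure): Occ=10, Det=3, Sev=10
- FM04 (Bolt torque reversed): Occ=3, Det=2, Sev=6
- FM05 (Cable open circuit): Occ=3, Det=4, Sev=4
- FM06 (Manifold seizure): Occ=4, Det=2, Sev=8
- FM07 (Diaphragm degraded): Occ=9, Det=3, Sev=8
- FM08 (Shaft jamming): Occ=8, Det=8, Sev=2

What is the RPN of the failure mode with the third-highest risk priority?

216

RPN = Severity × Occurrence × Detection:
  FM01: 10 × 6 × 4 = 240
  FM02: 2 × 5 × 4 = 40
  FM03: 10 × 10 × 3 = 300
  FM04: 6 × 3 × 2 = 36
  FM05: 4 × 3 × 4 = 48
  FM06: 8 × 4 × 2 = 64
  FM07: 8 × 9 × 3 = 216
  FM08: 2 × 8 × 8 = 128
Sorted descending: 300, 240, 216, 128, 64, 48, 40, 36.
The third-highest RPN is 216 (FM07).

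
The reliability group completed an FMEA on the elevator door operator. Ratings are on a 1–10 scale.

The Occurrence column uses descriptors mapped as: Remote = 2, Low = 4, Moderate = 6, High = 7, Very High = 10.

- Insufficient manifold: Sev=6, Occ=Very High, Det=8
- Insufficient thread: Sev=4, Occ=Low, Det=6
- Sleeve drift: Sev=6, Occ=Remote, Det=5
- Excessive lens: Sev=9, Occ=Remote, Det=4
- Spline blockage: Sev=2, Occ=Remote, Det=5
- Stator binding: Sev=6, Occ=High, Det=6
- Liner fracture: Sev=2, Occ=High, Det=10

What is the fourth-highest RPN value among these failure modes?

RPN = Severity × Occurrence × Detection:
  Insufficient manifold: 6 × 10 × 8 = 480
  Insufficient thread: 4 × 4 × 6 = 96
  Sleeve drift: 6 × 2 × 5 = 60
  Excessive lens: 9 × 2 × 4 = 72
  Spline blockage: 2 × 2 × 5 = 20
  Stator binding: 6 × 7 × 6 = 252
  Liner fracture: 2 × 7 × 10 = 140
Sorted descending: 480, 252, 140, 96, 72, 60, 20.
The fourth-highest RPN is 96 (Insufficient thread).

96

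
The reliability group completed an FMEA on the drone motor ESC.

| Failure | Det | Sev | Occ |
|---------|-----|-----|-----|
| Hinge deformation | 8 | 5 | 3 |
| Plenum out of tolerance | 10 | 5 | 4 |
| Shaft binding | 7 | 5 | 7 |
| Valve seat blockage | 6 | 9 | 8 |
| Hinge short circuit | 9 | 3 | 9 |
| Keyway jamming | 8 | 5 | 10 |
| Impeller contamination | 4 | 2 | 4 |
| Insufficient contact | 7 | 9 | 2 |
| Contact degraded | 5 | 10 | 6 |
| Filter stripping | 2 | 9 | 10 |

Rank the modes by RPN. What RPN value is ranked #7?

180

RPN = Severity × Occurrence × Detection:
  Hinge deformation: 5 × 3 × 8 = 120
  Plenum out of tolerance: 5 × 4 × 10 = 200
  Shaft binding: 5 × 7 × 7 = 245
  Valve seat blockage: 9 × 8 × 6 = 432
  Hinge short circuit: 3 × 9 × 9 = 243
  Keyway jamming: 5 × 10 × 8 = 400
  Impeller contamination: 2 × 4 × 4 = 32
  Insufficient contact: 9 × 2 × 7 = 126
  Contact degraded: 10 × 6 × 5 = 300
  Filter stripping: 9 × 10 × 2 = 180
Sorted descending: 432, 400, 300, 245, 243, 200, 180, 126, 120, 32.
The seventh-highest RPN is 180 (Filter stripping).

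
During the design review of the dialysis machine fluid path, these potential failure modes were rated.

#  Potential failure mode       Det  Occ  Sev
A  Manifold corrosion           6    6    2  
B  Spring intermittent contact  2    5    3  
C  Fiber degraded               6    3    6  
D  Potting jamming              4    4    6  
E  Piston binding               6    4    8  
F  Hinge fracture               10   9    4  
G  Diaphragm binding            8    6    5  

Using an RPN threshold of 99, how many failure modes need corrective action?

4

RPN = Severity × Occurrence × Detection:
  A: 2 × 6 × 6 = 72
  B: 3 × 5 × 2 = 30
  C: 6 × 3 × 6 = 108
  D: 6 × 4 × 4 = 96
  E: 8 × 4 × 6 = 192
  F: 4 × 9 × 10 = 360
  G: 5 × 6 × 8 = 240
Modes with RPN ≥ 99: C (108), E (192), F (360), G (240) → 4.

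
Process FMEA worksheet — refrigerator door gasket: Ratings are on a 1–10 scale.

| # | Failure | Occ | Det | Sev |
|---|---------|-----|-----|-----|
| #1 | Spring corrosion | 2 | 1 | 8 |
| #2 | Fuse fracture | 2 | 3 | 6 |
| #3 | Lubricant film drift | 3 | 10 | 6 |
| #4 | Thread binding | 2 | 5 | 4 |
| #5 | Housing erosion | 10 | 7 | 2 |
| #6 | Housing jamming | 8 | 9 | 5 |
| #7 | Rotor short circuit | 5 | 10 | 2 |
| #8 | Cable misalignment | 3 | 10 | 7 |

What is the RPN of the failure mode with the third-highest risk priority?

180

RPN = Severity × Occurrence × Detection:
  #1: 8 × 2 × 1 = 16
  #2: 6 × 2 × 3 = 36
  #3: 6 × 3 × 10 = 180
  #4: 4 × 2 × 5 = 40
  #5: 2 × 10 × 7 = 140
  #6: 5 × 8 × 9 = 360
  #7: 2 × 5 × 10 = 100
  #8: 7 × 3 × 10 = 210
Sorted descending: 360, 210, 180, 140, 100, 40, 36, 16.
The third-highest RPN is 180 (#3).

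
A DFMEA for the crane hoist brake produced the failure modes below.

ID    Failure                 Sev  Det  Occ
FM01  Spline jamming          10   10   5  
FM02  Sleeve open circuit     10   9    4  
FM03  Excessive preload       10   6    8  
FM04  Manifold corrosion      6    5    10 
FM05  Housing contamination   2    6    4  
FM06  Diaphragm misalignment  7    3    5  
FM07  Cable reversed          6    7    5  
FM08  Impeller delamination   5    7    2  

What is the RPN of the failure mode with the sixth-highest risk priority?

105

RPN = Severity × Occurrence × Detection:
  FM01: 10 × 5 × 10 = 500
  FM02: 10 × 4 × 9 = 360
  FM03: 10 × 8 × 6 = 480
  FM04: 6 × 10 × 5 = 300
  FM05: 2 × 4 × 6 = 48
  FM06: 7 × 5 × 3 = 105
  FM07: 6 × 5 × 7 = 210
  FM08: 5 × 2 × 7 = 70
Sorted descending: 500, 480, 360, 300, 210, 105, 70, 48.
The sixth-highest RPN is 105 (FM06).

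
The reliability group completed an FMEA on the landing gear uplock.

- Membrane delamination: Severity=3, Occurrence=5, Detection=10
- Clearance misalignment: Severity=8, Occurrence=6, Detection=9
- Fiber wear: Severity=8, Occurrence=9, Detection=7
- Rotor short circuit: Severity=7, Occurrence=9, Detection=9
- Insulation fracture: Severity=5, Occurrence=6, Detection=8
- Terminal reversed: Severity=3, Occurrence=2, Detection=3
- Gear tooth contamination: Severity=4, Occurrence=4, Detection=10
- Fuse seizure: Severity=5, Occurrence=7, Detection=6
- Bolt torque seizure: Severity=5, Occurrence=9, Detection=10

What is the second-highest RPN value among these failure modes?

504

RPN = Severity × Occurrence × Detection:
  Membrane delamination: 3 × 5 × 10 = 150
  Clearance misalignment: 8 × 6 × 9 = 432
  Fiber wear: 8 × 9 × 7 = 504
  Rotor short circuit: 7 × 9 × 9 = 567
  Insulation fracture: 5 × 6 × 8 = 240
  Terminal reversed: 3 × 2 × 3 = 18
  Gear tooth contamination: 4 × 4 × 10 = 160
  Fuse seizure: 5 × 7 × 6 = 210
  Bolt torque seizure: 5 × 9 × 10 = 450
Sorted descending: 567, 504, 450, 432, 240, 210, 160, 150, 18.
The second-highest RPN is 504 (Fiber wear).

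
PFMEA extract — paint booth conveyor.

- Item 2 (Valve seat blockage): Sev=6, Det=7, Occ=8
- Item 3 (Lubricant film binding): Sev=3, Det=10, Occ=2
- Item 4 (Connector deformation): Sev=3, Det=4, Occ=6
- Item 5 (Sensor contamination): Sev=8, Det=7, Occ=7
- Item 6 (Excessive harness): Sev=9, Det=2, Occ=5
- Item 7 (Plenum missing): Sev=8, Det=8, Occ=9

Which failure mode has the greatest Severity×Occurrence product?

Item 7

Criticality = Severity × Occurrence:
  Item 2: 6 × 8 = 48
  Item 3: 3 × 2 = 6
  Item 4: 3 × 6 = 18
  Item 5: 8 × 7 = 56
  Item 6: 9 × 5 = 45
  Item 7: 8 × 9 = 72
Highest criticality is 72 → Item 7.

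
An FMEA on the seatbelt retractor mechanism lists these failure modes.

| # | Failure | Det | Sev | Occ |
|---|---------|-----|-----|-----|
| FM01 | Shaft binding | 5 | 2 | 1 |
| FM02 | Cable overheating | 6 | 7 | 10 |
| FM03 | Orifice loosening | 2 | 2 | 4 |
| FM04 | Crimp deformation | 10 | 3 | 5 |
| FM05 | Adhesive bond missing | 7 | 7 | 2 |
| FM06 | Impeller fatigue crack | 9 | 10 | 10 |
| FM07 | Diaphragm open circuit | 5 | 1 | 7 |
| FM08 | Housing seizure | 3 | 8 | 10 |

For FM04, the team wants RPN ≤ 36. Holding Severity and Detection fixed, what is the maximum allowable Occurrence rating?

1

FM04: S=3, O=5, D=10 → current RPN = 150.
Fixed product = 30. Need 30 × O ≤ 36, so O ≤ 36/30 = 1.20.
Maximum integer Occurrence rating = 1 (gives RPN 30; O=2 would give 60 > 36).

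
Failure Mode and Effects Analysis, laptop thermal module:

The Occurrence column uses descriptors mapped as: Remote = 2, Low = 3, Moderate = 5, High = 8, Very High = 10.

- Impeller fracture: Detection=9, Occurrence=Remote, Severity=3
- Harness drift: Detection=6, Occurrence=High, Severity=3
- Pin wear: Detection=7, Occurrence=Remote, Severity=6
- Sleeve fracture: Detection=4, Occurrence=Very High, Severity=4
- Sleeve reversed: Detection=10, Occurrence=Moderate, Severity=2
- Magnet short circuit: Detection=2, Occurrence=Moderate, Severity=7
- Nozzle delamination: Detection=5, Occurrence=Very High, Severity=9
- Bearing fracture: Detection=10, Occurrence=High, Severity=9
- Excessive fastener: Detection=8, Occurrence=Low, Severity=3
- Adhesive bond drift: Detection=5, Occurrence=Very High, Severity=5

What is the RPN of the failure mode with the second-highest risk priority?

RPN = Severity × Occurrence × Detection:
  Impeller fracture: 3 × 2 × 9 = 54
  Harness drift: 3 × 8 × 6 = 144
  Pin wear: 6 × 2 × 7 = 84
  Sleeve fracture: 4 × 10 × 4 = 160
  Sleeve reversed: 2 × 5 × 10 = 100
  Magnet short circuit: 7 × 5 × 2 = 70
  Nozzle delamination: 9 × 10 × 5 = 450
  Bearing fracture: 9 × 8 × 10 = 720
  Excessive fastener: 3 × 3 × 8 = 72
  Adhesive bond drift: 5 × 10 × 5 = 250
Sorted descending: 720, 450, 250, 160, 144, 100, 84, 72, 70, 54.
The second-highest RPN is 450 (Nozzle delamination).

450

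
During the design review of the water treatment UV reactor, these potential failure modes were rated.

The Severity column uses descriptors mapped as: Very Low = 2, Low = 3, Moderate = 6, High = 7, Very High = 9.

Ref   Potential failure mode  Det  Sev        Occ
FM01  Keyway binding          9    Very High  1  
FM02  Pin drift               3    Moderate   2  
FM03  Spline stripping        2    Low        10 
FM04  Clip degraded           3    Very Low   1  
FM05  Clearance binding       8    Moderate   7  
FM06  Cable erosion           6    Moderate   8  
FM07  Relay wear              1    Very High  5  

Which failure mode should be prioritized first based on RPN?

RPN = Severity × Occurrence × Detection:
  FM01: 9 × 1 × 9 = 81
  FM02: 6 × 2 × 3 = 36
  FM03: 3 × 10 × 2 = 60
  FM04: 2 × 1 × 3 = 6
  FM05: 6 × 7 × 8 = 336
  FM06: 6 × 8 × 6 = 288
  FM07: 9 × 5 × 1 = 45
Highest RPN is 336 → FM05.

FM05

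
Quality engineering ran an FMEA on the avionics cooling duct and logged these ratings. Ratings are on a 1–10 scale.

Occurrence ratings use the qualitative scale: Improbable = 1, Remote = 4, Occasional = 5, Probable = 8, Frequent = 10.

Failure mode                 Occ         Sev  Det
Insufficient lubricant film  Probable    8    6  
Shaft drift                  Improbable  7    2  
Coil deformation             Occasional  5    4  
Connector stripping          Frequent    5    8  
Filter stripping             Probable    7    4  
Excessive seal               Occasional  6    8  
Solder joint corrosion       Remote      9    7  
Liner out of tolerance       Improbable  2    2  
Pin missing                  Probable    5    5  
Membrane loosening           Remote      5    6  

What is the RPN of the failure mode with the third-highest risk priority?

252

RPN = Severity × Occurrence × Detection:
  Insufficient lubricant film: 8 × 8 × 6 = 384
  Shaft drift: 7 × 1 × 2 = 14
  Coil deformation: 5 × 5 × 4 = 100
  Connector stripping: 5 × 10 × 8 = 400
  Filter stripping: 7 × 8 × 4 = 224
  Excessive seal: 6 × 5 × 8 = 240
  Solder joint corrosion: 9 × 4 × 7 = 252
  Liner out of tolerance: 2 × 1 × 2 = 4
  Pin missing: 5 × 8 × 5 = 200
  Membrane loosening: 5 × 4 × 6 = 120
Sorted descending: 400, 384, 252, 240, 224, 200, 120, 100, 14, 4.
The third-highest RPN is 252 (Solder joint corrosion).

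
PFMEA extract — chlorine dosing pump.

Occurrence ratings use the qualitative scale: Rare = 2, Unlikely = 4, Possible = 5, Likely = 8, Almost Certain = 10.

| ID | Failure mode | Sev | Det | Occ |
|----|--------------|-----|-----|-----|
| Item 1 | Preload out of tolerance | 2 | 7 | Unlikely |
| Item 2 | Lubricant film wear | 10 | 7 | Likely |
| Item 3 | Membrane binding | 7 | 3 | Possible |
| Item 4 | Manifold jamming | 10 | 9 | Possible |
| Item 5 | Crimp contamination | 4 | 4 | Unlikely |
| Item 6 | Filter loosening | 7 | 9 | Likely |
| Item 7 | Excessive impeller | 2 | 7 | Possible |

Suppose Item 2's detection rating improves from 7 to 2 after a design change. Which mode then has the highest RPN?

Item 6

RPN = Severity × Occurrence × Detection:
  Item 1: 2 × 4 × 7 = 56
  Item 2: 10 × 8 × 7 = 560
  Item 3: 7 × 5 × 3 = 105
  Item 4: 10 × 5 × 9 = 450
  Item 5: 4 × 4 × 4 = 64
  Item 6: 7 × 8 × 9 = 504
  Item 7: 2 × 5 × 7 = 70
After action: Item 2 → 10 × 8 × 2 = 160.
Revised RPNs: Item 6=504, Item 4=450, Item 2=160, Item 3=105, Item 7=70, Item 5=64, Item 1=56.
Highest is now Item 6 (504).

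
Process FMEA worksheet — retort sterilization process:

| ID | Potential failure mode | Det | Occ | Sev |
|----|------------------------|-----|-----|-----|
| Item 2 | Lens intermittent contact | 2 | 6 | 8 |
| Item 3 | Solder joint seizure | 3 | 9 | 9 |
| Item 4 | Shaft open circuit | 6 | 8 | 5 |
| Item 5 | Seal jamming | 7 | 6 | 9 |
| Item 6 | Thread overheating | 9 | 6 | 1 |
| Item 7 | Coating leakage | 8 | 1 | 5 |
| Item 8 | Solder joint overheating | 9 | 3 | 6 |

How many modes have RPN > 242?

2

RPN = Severity × Occurrence × Detection:
  Item 2: 8 × 6 × 2 = 96
  Item 3: 9 × 9 × 3 = 243
  Item 4: 5 × 8 × 6 = 240
  Item 5: 9 × 6 × 7 = 378
  Item 6: 1 × 6 × 9 = 54
  Item 7: 5 × 1 × 8 = 40
  Item 8: 6 × 3 × 9 = 162
Modes with RPN > 242: Item 3 (243), Item 5 (378) → 2.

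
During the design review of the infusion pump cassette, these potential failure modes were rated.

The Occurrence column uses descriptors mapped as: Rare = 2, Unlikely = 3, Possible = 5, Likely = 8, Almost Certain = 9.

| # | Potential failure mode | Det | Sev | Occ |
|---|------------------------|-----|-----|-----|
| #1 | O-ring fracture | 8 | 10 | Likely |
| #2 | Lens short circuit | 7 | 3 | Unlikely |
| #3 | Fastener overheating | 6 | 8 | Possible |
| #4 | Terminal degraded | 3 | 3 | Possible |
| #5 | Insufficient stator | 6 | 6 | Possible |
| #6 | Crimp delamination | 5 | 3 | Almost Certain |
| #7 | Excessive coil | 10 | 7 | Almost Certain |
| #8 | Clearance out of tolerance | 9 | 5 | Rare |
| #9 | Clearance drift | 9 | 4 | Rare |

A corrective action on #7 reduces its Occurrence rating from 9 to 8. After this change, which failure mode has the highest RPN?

#1

RPN = Severity × Occurrence × Detection:
  #1: 10 × 8 × 8 = 640
  #2: 3 × 3 × 7 = 63
  #3: 8 × 5 × 6 = 240
  #4: 3 × 5 × 3 = 45
  #5: 6 × 5 × 6 = 180
  #6: 3 × 9 × 5 = 135
  #7: 7 × 9 × 10 = 630
  #8: 5 × 2 × 9 = 90
  #9: 4 × 2 × 9 = 72
After action: #7 → 7 × 8 × 10 = 560.
Revised RPNs: #1=640, #7=560, #3=240, #5=180, #6=135, #8=90, #9=72, #2=63, #4=45.
Highest is now #1 (640).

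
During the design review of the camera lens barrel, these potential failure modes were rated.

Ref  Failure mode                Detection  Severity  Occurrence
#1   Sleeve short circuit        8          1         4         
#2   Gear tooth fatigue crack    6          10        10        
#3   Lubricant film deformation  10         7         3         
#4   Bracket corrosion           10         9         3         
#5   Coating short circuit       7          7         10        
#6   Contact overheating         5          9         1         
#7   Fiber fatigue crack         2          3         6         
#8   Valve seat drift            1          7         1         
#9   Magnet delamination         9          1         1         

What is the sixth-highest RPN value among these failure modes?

RPN = Severity × Occurrence × Detection:
  #1: 1 × 4 × 8 = 32
  #2: 10 × 10 × 6 = 600
  #3: 7 × 3 × 10 = 210
  #4: 9 × 3 × 10 = 270
  #5: 7 × 10 × 7 = 490
  #6: 9 × 1 × 5 = 45
  #7: 3 × 6 × 2 = 36
  #8: 7 × 1 × 1 = 7
  #9: 1 × 1 × 9 = 9
Sorted descending: 600, 490, 270, 210, 45, 36, 32, 9, 7.
The sixth-highest RPN is 36 (#7).

36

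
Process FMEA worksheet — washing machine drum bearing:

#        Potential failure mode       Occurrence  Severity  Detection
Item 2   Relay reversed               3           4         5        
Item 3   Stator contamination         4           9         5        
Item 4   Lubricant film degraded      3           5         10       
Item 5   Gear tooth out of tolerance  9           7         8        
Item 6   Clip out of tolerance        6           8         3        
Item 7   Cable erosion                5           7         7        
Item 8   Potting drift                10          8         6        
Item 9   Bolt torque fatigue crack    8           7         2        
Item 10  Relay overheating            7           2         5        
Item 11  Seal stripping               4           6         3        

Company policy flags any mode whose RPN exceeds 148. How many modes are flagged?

5

RPN = Severity × Occurrence × Detection:
  Item 2: 4 × 3 × 5 = 60
  Item 3: 9 × 4 × 5 = 180
  Item 4: 5 × 3 × 10 = 150
  Item 5: 7 × 9 × 8 = 504
  Item 6: 8 × 6 × 3 = 144
  Item 7: 7 × 5 × 7 = 245
  Item 8: 8 × 10 × 6 = 480
  Item 9: 7 × 8 × 2 = 112
  Item 10: 2 × 7 × 5 = 70
  Item 11: 6 × 4 × 3 = 72
Modes with RPN > 148: Item 3 (180), Item 4 (150), Item 5 (504), Item 7 (245), Item 8 (480) → 5.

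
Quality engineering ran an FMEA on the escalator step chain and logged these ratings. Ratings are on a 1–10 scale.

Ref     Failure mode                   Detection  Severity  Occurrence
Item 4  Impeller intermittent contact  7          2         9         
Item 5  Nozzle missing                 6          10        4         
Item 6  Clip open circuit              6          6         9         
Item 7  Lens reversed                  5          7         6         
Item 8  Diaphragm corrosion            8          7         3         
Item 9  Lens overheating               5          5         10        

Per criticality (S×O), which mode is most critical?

Item 6

Criticality = Severity × Occurrence:
  Item 4: 2 × 9 = 18
  Item 5: 10 × 4 = 40
  Item 6: 6 × 9 = 54
  Item 7: 7 × 6 = 42
  Item 8: 7 × 3 = 21
  Item 9: 5 × 10 = 50
Highest criticality is 54 → Item 6.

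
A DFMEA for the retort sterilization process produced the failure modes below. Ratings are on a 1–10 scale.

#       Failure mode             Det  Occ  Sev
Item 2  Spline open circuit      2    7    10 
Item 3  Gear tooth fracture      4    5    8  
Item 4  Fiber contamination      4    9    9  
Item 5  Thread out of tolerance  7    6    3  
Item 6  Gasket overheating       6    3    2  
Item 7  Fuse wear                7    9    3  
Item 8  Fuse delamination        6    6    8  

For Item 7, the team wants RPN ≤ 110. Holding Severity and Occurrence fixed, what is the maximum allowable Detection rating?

4

Item 7: S=3, O=9, D=7 → current RPN = 189.
Fixed product = 27. Need 27 × D ≤ 110, so D ≤ 110/27 = 4.07.
Maximum integer Detection rating = 4 (gives RPN 108; D=5 would give 135 > 110).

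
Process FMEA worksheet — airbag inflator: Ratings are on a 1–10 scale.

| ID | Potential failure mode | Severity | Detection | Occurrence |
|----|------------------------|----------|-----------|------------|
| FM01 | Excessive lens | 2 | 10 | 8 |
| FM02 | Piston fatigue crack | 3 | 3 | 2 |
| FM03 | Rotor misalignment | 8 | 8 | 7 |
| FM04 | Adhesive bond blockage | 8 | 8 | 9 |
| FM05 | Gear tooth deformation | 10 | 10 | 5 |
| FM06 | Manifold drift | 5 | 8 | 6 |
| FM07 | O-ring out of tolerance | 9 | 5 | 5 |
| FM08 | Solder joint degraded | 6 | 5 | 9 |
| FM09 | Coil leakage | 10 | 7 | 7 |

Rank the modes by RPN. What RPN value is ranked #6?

RPN = Severity × Occurrence × Detection:
  FM01: 2 × 8 × 10 = 160
  FM02: 3 × 2 × 3 = 18
  FM03: 8 × 7 × 8 = 448
  FM04: 8 × 9 × 8 = 576
  FM05: 10 × 5 × 10 = 500
  FM06: 5 × 6 × 8 = 240
  FM07: 9 × 5 × 5 = 225
  FM08: 6 × 9 × 5 = 270
  FM09: 10 × 7 × 7 = 490
Sorted descending: 576, 500, 490, 448, 270, 240, 225, 160, 18.
The sixth-highest RPN is 240 (FM06).

240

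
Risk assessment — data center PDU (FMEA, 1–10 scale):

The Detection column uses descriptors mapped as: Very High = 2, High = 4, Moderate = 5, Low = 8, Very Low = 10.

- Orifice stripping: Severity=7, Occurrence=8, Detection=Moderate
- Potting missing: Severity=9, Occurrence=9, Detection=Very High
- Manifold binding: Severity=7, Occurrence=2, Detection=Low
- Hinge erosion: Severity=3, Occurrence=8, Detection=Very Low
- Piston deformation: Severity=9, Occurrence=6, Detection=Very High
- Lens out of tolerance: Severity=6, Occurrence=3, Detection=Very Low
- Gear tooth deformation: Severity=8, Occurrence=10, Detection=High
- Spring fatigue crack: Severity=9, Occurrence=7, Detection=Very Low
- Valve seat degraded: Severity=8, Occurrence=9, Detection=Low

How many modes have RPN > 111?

8

RPN = Severity × Occurrence × Detection:
  Orifice stripping: 7 × 8 × 5 = 280
  Potting missing: 9 × 9 × 2 = 162
  Manifold binding: 7 × 2 × 8 = 112
  Hinge erosion: 3 × 8 × 10 = 240
  Piston deformation: 9 × 6 × 2 = 108
  Lens out of tolerance: 6 × 3 × 10 = 180
  Gear tooth deformation: 8 × 10 × 4 = 320
  Spring fatigue crack: 9 × 7 × 10 = 630
  Valve seat degraded: 8 × 9 × 8 = 576
Modes with RPN > 111: Orifice stripping (280), Potting missing (162), Manifold binding (112), Hinge erosion (240), Lens out of tolerance (180), Gear tooth deformation (320), Spring fatigue crack (630), Valve seat degraded (576) → 8.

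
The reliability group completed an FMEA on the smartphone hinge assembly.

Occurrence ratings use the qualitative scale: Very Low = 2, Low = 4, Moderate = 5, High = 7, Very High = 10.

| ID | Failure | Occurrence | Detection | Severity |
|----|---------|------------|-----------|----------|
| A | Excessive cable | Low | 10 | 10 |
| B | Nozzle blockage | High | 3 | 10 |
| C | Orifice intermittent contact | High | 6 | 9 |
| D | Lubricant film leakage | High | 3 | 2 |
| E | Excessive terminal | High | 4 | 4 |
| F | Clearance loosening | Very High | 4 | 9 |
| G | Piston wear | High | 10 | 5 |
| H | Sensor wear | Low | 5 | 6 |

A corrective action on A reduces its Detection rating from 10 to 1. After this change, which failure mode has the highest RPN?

C

RPN = Severity × Occurrence × Detection:
  A: 10 × 4 × 10 = 400
  B: 10 × 7 × 3 = 210
  C: 9 × 7 × 6 = 378
  D: 2 × 7 × 3 = 42
  E: 4 × 7 × 4 = 112
  F: 9 × 10 × 4 = 360
  G: 5 × 7 × 10 = 350
  H: 6 × 4 × 5 = 120
After action: A → 10 × 4 × 1 = 40.
Revised RPNs: C=378, F=360, G=350, B=210, H=120, E=112, D=42, A=40.
Highest is now C (378).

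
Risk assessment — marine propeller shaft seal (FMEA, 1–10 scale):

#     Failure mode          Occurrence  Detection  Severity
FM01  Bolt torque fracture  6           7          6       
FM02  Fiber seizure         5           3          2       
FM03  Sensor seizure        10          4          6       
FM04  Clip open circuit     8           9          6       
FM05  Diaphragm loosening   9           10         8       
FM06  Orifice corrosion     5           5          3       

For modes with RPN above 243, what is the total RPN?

RPN = Severity × Occurrence × Detection:
  FM01: 6 × 6 × 7 = 252
  FM02: 2 × 5 × 3 = 30
  FM03: 6 × 10 × 4 = 240
  FM04: 6 × 8 × 9 = 432
  FM05: 8 × 9 × 10 = 720
  FM06: 3 × 5 × 5 = 75
RPN > 243: FM01 (252), FM04 (432), FM05 (720).
Sum: 252 + 432 + 720 = 1404.

1404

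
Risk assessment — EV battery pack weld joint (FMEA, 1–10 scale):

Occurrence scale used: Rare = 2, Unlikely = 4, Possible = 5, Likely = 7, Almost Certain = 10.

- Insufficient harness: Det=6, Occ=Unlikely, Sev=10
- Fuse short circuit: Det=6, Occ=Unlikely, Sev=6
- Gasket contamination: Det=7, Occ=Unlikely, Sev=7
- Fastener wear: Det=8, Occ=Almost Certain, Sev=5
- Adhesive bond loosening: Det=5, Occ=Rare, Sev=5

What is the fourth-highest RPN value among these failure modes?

RPN = Severity × Occurrence × Detection:
  Insufficient harness: 10 × 4 × 6 = 240
  Fuse short circuit: 6 × 4 × 6 = 144
  Gasket contamination: 7 × 4 × 7 = 196
  Fastener wear: 5 × 10 × 8 = 400
  Adhesive bond loosening: 5 × 2 × 5 = 50
Sorted descending: 400, 240, 196, 144, 50.
The fourth-highest RPN is 144 (Fuse short circuit).

144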